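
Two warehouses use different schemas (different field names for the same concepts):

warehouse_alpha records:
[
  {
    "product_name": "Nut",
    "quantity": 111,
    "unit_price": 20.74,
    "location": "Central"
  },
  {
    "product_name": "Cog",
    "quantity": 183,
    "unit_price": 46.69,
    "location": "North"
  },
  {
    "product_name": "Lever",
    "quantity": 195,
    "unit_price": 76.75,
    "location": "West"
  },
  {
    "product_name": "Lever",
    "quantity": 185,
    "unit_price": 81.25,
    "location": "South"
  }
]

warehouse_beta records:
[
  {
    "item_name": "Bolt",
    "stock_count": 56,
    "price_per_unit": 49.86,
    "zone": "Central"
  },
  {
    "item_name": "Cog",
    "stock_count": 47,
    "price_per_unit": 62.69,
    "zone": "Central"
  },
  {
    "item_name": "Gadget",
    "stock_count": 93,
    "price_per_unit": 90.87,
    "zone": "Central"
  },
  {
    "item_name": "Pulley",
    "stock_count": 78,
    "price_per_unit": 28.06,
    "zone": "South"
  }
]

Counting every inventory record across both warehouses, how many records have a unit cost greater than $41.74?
6

Schema mapping: "unit_price" (warehouse_alpha) = "price_per_unit" (warehouse_beta) = unit cost

Records > $41.74 in warehouse_alpha: 3
Records > $41.74 in warehouse_beta: 3

Total count: 3 + 3 = 6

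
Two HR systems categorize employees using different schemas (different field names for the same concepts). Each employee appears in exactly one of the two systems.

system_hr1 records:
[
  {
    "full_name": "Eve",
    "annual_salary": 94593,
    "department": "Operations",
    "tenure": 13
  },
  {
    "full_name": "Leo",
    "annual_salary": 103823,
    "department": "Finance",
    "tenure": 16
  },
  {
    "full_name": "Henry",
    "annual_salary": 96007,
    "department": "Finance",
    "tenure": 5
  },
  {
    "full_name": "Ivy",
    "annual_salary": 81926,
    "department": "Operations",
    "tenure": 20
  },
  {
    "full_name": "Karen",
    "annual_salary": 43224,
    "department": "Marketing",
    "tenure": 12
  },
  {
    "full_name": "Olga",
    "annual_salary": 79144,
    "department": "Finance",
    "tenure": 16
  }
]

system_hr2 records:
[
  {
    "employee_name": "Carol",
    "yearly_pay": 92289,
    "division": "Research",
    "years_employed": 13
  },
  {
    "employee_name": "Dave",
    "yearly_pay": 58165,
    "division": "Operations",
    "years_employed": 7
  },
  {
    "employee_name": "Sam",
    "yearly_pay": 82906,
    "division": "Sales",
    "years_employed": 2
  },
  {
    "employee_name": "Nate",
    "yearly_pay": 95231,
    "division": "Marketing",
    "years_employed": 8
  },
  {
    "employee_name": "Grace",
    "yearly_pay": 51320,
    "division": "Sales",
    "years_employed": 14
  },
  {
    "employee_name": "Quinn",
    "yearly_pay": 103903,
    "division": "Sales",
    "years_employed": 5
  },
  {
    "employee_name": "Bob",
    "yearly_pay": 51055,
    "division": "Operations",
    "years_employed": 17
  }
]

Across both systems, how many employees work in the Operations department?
4

Schema mapping: "department" (system_hr1) = "division" (system_hr2) = department

Operations employees in system_hr1: 2
Operations employees in system_hr2: 2

Total in Operations: 2 + 2 = 4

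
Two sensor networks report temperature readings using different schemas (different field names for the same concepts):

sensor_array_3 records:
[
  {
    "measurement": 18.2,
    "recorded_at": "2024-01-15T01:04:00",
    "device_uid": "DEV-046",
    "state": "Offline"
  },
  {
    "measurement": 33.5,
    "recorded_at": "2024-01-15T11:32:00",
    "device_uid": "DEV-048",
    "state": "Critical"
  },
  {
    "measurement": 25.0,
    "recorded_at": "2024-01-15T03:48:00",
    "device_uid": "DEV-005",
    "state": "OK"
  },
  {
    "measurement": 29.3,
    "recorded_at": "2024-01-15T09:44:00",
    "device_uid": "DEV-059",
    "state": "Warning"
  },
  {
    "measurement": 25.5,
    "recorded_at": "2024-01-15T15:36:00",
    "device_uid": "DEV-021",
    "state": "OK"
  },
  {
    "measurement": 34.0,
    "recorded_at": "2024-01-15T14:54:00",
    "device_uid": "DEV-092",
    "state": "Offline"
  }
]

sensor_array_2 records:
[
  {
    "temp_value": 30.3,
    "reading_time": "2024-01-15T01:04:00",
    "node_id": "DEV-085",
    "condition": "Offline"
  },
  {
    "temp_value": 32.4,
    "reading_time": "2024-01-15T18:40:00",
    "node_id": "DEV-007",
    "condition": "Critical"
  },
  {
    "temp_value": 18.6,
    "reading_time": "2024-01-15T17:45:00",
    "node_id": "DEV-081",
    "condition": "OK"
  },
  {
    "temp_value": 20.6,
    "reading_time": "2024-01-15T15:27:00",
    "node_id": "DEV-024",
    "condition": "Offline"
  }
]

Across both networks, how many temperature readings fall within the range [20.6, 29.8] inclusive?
4

Schema mapping: "measurement" (sensor_array_3) = "temp_value" (sensor_array_2) = temperature

Readings in [20.6, 29.8] from sensor_array_3: 3
Readings in [20.6, 29.8] from sensor_array_2: 1

Total count: 3 + 1 = 4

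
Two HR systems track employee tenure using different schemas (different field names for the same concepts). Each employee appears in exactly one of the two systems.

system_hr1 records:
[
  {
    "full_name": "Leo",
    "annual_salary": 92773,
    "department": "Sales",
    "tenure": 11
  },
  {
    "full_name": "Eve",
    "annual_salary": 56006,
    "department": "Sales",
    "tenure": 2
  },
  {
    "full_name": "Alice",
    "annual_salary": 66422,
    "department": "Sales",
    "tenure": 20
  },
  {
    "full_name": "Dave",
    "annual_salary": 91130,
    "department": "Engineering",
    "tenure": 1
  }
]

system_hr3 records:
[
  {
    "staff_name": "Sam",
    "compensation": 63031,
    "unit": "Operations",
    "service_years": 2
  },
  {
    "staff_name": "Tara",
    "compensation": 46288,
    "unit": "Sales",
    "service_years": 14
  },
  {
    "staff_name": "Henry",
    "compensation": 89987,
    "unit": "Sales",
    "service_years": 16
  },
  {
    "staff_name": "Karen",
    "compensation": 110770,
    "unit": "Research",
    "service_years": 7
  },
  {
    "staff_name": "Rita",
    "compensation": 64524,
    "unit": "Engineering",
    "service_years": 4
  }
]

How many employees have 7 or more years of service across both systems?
5

Reconcile schemas: "tenure" (system_hr1) = "service_years" (system_hr3) = years of service

From system_hr1: 2 employees with >= 7 years
From system_hr3: 3 employees with >= 7 years

Total: 2 + 3 = 5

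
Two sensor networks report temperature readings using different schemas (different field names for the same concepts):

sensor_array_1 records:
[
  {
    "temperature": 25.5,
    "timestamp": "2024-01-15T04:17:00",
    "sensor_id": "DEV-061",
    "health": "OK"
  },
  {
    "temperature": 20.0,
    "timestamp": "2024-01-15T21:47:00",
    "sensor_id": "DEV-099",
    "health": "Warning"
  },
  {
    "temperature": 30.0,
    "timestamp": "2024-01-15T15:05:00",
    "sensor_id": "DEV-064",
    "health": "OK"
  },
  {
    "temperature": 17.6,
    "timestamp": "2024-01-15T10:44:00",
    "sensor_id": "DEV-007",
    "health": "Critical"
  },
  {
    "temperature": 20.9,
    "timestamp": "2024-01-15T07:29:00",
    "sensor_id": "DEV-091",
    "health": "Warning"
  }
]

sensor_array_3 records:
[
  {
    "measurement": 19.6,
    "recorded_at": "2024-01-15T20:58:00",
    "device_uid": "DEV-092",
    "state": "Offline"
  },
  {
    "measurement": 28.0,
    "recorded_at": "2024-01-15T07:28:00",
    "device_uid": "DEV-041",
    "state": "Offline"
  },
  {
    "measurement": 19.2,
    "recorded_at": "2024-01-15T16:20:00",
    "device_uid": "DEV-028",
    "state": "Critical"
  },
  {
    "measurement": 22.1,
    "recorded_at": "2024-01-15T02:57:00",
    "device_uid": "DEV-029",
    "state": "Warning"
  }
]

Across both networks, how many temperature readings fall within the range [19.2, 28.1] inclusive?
7

Schema mapping: "temperature" (sensor_array_1) = "measurement" (sensor_array_3) = temperature

Readings in [19.2, 28.1] from sensor_array_1: 3
Readings in [19.2, 28.1] from sensor_array_3: 4

Total count: 3 + 4 = 7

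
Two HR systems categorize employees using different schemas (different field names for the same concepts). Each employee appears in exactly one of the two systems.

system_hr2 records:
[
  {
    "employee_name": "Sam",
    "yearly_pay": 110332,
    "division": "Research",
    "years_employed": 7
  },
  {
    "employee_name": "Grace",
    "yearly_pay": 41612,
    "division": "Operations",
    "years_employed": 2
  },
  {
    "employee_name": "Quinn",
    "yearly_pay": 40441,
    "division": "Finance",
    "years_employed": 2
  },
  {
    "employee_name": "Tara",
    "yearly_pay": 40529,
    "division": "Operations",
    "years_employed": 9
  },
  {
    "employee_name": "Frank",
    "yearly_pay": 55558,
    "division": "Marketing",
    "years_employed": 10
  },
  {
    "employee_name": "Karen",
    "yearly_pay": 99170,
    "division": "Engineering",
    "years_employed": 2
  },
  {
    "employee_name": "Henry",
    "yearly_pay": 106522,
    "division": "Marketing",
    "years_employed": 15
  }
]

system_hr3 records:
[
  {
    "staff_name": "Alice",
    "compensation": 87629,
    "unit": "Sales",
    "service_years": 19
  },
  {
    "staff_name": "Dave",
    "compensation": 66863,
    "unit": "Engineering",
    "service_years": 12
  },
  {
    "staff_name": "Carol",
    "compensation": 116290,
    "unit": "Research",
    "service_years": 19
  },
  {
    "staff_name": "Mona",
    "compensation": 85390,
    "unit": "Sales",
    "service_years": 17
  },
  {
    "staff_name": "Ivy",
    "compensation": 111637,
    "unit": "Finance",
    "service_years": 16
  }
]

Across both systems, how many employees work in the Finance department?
2

Schema mapping: "division" (system_hr2) = "unit" (system_hr3) = department

Finance employees in system_hr2: 1
Finance employees in system_hr3: 1

Total in Finance: 1 + 1 = 2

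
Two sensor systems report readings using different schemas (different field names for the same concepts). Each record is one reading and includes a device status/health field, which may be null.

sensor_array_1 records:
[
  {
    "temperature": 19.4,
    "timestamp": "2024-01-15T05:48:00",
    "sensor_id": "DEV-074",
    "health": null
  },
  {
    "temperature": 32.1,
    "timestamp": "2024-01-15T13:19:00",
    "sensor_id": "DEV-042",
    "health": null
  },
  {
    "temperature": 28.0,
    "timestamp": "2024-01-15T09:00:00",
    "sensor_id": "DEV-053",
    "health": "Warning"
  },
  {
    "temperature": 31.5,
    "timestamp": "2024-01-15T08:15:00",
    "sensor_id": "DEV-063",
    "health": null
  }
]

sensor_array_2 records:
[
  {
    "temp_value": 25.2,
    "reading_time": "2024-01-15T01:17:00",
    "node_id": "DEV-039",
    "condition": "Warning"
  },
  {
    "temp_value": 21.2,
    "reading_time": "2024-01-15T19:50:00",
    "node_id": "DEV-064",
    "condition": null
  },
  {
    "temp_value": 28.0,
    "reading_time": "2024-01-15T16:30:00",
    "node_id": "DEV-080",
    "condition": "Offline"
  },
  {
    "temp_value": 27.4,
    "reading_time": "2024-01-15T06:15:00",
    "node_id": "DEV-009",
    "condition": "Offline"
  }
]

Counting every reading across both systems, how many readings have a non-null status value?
4

Schema mapping: "health" (sensor_array_1) = "condition" (sensor_array_2) = status

Non-null in sensor_array_1: 1
Non-null in sensor_array_2: 3

Total non-null: 1 + 3 = 4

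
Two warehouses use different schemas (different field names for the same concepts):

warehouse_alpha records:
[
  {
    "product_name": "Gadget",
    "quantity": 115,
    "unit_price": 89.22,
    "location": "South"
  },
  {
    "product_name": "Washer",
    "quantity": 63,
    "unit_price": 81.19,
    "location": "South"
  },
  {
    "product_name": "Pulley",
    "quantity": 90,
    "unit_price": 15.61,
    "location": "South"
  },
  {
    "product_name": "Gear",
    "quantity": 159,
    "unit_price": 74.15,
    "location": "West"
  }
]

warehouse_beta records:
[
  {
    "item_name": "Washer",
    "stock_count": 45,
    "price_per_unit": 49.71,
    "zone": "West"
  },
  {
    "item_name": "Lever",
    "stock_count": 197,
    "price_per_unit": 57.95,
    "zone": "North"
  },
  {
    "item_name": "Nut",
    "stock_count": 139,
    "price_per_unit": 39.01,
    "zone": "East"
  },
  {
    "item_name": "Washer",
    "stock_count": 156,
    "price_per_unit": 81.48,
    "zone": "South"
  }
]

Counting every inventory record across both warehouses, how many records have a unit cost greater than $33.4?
7

Schema mapping: "unit_price" (warehouse_alpha) = "price_per_unit" (warehouse_beta) = unit cost

Records > $33.4 in warehouse_alpha: 3
Records > $33.4 in warehouse_beta: 4

Total count: 3 + 4 = 7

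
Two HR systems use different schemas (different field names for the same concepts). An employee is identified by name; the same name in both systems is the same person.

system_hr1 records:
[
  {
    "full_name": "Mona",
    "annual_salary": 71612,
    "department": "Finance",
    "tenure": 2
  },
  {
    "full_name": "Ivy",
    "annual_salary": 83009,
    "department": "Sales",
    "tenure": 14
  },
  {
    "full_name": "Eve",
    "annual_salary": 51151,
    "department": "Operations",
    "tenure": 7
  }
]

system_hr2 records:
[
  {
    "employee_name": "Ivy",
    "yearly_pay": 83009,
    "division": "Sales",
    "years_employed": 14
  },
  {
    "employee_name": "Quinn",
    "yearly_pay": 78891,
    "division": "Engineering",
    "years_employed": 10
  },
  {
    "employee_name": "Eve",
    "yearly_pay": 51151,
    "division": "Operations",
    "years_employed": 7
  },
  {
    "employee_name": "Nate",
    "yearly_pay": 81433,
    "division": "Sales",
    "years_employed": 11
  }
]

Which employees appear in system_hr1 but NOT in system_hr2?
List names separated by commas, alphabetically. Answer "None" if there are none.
Mona

Schema mapping: "full_name" (system_hr1) = "employee_name" (system_hr2) = employee name

Names in system_hr1: ['Eve', 'Ivy', 'Mona']
Names in system_hr2: ['Eve', 'Ivy', 'Nate', 'Quinn']

In system_hr1 but not system_hr2: ['Mona']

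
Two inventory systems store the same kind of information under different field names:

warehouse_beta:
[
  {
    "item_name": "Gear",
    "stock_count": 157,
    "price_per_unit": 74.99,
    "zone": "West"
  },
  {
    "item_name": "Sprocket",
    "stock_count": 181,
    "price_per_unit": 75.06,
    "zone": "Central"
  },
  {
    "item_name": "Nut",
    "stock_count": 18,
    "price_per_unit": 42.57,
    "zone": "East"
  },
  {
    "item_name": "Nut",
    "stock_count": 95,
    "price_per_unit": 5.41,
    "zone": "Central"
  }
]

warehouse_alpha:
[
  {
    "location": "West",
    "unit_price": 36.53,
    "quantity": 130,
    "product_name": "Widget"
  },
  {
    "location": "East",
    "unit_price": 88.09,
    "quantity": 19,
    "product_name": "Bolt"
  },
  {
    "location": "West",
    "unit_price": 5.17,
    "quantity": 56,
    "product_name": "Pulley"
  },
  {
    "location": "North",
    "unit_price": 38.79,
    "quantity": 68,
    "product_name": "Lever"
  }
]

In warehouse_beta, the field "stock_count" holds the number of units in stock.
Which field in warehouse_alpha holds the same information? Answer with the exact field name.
quantity

In warehouse_beta, "stock_count" holds the number of units in stock.
The fields in warehouse_alpha are: "location", "unit_price", "quantity", "product_name".
"quantity" is the match: the name refers to the same concept and its values are whole-number counts (e.g. 130, 19).
The other fields ("location", "unit_price", "product_name") hold different kinds of data.

So "stock_count" in warehouse_beta corresponds to "quantity" in warehouse_alpha.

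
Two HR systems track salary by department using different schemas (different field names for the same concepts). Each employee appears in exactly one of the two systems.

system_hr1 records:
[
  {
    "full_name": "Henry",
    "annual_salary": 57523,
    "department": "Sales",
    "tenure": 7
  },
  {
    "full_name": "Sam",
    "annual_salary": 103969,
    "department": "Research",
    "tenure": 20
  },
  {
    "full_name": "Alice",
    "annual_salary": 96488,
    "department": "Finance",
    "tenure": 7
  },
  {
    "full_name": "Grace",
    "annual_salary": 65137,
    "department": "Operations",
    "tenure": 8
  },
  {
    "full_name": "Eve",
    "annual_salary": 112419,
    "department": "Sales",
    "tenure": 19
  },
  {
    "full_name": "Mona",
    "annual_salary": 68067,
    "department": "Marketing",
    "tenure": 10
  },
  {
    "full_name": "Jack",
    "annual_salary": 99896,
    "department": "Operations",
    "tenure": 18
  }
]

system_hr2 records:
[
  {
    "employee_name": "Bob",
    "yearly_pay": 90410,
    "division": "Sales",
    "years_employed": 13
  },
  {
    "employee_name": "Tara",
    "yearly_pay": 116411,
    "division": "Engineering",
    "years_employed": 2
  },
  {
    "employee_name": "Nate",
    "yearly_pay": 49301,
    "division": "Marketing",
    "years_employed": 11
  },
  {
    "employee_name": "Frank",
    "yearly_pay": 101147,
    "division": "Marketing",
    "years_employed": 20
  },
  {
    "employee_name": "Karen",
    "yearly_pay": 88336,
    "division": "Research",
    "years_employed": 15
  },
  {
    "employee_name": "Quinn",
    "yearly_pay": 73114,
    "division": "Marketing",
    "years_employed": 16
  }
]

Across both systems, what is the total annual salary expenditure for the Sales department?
260352

Schema mappings:
- "department" (system_hr1) = "division" (system_hr2) = department
- "annual_salary" (system_hr1) = "yearly_pay" (system_hr2) = salary

Sales salaries from system_hr1: 169942
Sales salaries from system_hr2: 90410

Total: 169942 + 90410 = 260352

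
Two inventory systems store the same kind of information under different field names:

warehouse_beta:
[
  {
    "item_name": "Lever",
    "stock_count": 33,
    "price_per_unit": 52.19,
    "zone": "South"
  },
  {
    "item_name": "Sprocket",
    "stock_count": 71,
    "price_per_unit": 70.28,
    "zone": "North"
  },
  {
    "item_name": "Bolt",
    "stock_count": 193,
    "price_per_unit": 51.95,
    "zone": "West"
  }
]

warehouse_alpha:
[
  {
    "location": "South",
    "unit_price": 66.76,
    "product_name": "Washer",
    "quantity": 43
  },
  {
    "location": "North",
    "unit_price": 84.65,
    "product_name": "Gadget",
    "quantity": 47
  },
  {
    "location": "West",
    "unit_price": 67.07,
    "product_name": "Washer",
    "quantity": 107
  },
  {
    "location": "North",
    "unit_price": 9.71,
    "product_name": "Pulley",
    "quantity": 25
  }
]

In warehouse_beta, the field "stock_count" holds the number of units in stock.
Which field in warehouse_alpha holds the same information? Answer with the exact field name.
quantity

In warehouse_beta, "stock_count" holds the number of units in stock.
The fields in warehouse_alpha are: "location", "unit_price", "product_name", "quantity".
"quantity" is the match: the name refers to the same concept and its values are whole-number counts (e.g. 43, 47).
The other fields ("location", "unit_price", "product_name") hold different kinds of data.

So "stock_count" in warehouse_beta corresponds to "quantity" in warehouse_alpha.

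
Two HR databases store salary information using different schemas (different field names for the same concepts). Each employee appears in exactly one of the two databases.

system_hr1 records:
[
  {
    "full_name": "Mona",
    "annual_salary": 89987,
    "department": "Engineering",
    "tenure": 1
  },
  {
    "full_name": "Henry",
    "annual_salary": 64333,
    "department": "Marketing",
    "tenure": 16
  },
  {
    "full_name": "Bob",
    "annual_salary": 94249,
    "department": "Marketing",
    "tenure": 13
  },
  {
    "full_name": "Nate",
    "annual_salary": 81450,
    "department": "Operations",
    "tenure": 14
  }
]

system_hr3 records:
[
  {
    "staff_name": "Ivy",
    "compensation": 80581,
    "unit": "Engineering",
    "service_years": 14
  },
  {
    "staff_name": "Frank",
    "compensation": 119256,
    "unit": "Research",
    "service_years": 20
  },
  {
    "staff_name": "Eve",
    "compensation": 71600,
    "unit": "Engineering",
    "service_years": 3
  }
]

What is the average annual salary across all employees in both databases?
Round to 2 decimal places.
85922.29

Schema mapping: "annual_salary" (system_hr1) = "compensation" (system_hr3) = annual salary

All salaries: [89987, 64333, 94249, 81450, 80581, 119256, 71600]
Sum: 601456
Count: 7
Average: 601456 / 7 = 85922.29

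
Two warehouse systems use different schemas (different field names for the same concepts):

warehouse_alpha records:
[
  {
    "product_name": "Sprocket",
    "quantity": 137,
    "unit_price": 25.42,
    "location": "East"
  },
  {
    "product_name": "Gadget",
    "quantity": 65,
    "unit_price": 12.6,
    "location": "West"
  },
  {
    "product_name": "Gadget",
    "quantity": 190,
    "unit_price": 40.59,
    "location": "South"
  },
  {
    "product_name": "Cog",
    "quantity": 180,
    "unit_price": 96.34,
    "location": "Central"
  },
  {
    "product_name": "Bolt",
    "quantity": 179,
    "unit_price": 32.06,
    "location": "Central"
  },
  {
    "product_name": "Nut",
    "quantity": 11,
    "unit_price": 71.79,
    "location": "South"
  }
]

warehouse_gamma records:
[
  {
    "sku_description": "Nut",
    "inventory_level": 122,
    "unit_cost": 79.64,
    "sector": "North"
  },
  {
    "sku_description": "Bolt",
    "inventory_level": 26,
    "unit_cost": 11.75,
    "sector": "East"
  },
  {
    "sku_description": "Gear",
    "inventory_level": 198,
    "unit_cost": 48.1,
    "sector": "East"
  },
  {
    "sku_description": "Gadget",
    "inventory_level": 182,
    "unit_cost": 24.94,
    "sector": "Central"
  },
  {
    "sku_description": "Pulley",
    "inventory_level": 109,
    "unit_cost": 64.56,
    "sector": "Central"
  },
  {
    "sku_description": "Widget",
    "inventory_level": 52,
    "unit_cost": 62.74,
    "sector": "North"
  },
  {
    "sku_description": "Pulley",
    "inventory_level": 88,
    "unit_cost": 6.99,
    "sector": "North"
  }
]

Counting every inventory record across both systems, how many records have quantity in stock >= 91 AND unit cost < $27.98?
2

Schema mappings:
- "quantity" (warehouse_alpha) = "inventory_level" (warehouse_gamma) = quantity
- "unit_price" (warehouse_alpha) = "unit_cost" (warehouse_gamma) = unit cost

Records meeting both conditions in warehouse_alpha: 1
Records meeting both conditions in warehouse_gamma: 1

Total: 1 + 1 = 2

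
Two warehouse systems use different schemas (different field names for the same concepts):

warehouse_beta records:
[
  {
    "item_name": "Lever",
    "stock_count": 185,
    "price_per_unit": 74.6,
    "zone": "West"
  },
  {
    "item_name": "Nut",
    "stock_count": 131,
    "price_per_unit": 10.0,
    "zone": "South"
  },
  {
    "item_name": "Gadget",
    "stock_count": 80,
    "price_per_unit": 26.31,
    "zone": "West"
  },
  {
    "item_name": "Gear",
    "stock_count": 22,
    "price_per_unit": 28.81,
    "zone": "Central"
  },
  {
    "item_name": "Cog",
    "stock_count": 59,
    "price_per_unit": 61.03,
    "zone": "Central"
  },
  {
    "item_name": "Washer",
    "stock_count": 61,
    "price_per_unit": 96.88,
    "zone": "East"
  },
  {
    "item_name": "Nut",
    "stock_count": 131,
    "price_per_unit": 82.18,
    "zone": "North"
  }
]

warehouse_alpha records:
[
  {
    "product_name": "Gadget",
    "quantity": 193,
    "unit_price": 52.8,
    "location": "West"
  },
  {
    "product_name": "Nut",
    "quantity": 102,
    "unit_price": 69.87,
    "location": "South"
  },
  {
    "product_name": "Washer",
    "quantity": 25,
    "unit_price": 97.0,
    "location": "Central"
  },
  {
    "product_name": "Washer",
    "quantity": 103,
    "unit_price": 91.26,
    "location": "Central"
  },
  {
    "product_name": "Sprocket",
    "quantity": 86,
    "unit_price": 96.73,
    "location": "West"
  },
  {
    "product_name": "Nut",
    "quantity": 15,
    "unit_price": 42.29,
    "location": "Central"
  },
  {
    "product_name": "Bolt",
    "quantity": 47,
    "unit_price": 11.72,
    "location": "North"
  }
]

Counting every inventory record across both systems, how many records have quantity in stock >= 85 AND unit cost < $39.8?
1

Schema mappings:
- "stock_count" (warehouse_beta) = "quantity" (warehouse_alpha) = quantity
- "price_per_unit" (warehouse_beta) = "unit_price" (warehouse_alpha) = unit cost

Records meeting both conditions in warehouse_beta: 1
Records meeting both conditions in warehouse_alpha: 0

Total: 1 + 0 = 1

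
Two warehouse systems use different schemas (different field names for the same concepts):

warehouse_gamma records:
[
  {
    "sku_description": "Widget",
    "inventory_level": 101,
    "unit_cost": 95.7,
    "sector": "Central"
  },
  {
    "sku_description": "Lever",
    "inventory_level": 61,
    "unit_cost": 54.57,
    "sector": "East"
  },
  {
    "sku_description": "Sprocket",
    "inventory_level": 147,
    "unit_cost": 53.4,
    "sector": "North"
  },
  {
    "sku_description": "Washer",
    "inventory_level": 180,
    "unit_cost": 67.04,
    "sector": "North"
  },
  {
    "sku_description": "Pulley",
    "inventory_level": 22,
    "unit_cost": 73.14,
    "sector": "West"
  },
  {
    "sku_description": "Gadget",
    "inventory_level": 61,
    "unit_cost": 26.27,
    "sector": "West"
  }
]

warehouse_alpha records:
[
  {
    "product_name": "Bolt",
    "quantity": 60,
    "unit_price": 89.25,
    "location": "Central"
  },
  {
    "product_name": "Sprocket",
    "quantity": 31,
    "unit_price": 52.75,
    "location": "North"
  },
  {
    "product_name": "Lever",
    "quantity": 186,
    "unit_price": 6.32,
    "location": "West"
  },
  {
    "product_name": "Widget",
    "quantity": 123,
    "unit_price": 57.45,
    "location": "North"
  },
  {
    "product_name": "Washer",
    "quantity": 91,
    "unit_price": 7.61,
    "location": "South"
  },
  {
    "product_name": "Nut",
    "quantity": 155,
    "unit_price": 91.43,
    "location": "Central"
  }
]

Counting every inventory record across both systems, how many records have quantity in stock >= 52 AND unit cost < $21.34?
2

Schema mappings:
- "inventory_level" (warehouse_gamma) = "quantity" (warehouse_alpha) = quantity
- "unit_cost" (warehouse_gamma) = "unit_price" (warehouse_alpha) = unit cost

Records meeting both conditions in warehouse_gamma: 0
Records meeting both conditions in warehouse_alpha: 2

Total: 0 + 2 = 2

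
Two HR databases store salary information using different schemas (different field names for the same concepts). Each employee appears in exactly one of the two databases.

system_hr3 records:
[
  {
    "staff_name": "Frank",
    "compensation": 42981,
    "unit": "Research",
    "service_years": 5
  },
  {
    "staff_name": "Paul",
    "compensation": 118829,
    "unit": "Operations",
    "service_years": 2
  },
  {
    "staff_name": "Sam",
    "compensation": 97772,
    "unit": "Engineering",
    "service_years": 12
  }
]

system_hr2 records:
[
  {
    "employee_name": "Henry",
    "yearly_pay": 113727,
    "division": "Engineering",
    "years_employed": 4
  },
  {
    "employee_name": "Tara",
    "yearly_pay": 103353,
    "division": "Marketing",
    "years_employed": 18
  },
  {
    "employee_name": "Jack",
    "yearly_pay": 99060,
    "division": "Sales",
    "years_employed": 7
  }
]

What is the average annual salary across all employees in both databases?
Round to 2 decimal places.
95953.67

Schema mapping: "compensation" (system_hr3) = "yearly_pay" (system_hr2) = annual salary

All salaries: [42981, 118829, 97772, 113727, 103353, 99060]
Sum: 575722
Count: 6
Average: 575722 / 6 = 95953.67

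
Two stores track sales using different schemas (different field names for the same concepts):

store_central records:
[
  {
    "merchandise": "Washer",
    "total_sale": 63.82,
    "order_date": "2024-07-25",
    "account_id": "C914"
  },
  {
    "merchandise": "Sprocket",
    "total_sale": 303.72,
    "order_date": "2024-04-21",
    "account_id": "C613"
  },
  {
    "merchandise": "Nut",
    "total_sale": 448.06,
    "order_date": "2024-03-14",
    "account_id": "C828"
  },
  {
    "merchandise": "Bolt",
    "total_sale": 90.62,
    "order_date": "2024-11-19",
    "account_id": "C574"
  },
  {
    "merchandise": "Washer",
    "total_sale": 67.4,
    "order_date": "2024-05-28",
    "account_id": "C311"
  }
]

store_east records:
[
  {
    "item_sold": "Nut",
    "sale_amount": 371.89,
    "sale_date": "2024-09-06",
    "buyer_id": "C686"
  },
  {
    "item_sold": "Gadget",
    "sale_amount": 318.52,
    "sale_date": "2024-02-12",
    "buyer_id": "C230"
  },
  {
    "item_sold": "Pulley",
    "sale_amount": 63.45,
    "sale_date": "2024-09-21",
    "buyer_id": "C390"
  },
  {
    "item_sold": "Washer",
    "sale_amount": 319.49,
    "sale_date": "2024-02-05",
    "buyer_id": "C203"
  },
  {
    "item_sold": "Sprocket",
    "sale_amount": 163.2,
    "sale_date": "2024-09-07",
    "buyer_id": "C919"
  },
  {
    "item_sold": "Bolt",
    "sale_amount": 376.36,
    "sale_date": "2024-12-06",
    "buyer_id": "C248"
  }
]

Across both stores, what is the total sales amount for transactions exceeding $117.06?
2301.24

Schema mapping: "total_sale" (store_central) = "sale_amount" (store_east) = sale amount

Sum of sales > $117.06 in store_central: 751.78
Sum of sales > $117.06 in store_east: 1549.46

Total: 751.78 + 1549.46 = 2301.24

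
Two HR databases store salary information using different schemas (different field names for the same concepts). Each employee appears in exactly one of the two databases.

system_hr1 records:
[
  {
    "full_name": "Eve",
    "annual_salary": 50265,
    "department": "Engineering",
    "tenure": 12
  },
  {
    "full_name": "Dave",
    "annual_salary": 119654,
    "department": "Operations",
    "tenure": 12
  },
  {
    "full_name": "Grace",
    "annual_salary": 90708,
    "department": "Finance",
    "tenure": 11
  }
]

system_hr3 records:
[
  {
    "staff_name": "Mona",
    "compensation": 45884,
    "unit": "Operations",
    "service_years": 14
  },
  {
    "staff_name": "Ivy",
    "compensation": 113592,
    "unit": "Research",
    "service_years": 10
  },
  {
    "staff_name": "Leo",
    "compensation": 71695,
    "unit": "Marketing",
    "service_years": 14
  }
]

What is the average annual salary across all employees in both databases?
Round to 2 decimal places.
81966.33

Schema mapping: "annual_salary" (system_hr1) = "compensation" (system_hr3) = annual salary

All salaries: [50265, 119654, 90708, 45884, 113592, 71695]
Sum: 491798
Count: 6
Average: 491798 / 6 = 81966.33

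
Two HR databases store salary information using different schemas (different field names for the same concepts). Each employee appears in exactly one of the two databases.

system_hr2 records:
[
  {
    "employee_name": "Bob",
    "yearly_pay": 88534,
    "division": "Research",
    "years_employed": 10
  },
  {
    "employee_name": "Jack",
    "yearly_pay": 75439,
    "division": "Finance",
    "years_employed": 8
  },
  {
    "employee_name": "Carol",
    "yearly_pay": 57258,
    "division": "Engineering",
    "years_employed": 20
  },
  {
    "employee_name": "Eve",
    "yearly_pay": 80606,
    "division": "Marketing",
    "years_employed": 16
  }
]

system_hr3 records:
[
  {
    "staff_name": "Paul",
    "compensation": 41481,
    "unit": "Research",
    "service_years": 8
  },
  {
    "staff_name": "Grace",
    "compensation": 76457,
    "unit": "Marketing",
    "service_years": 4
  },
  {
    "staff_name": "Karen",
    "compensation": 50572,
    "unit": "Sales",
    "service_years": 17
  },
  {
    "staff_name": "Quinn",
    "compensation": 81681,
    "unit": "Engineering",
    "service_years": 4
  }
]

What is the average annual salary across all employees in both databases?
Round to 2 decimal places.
69003.50

Schema mapping: "yearly_pay" (system_hr2) = "compensation" (system_hr3) = annual salary

All salaries: [88534, 75439, 57258, 80606, 41481, 76457, 50572, 81681]
Sum: 552028
Count: 8
Average: 552028 / 8 = 69003.50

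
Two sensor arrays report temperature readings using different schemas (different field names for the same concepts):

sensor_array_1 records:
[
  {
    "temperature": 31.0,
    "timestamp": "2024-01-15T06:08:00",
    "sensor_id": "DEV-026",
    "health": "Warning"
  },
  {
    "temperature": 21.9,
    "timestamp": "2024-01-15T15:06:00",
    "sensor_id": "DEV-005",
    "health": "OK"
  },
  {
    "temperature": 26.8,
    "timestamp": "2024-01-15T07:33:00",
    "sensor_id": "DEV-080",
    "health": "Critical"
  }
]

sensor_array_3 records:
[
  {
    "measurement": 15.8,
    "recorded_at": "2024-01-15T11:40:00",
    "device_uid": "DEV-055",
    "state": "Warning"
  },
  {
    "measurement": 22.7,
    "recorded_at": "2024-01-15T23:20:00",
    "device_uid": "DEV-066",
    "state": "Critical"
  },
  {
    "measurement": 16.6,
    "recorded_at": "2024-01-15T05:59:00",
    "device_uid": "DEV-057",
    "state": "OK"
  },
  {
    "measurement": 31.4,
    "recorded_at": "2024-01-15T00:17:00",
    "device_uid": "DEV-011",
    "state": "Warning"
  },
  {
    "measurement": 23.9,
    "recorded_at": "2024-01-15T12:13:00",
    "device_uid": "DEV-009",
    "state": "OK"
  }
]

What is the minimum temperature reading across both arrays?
15.8

Schema mapping: "temperature" (sensor_array_1) = "measurement" (sensor_array_3) = temperature reading

Minimum in sensor_array_1: 21.9
Minimum in sensor_array_3: 15.8

Overall minimum: min(21.9, 15.8) = 15.8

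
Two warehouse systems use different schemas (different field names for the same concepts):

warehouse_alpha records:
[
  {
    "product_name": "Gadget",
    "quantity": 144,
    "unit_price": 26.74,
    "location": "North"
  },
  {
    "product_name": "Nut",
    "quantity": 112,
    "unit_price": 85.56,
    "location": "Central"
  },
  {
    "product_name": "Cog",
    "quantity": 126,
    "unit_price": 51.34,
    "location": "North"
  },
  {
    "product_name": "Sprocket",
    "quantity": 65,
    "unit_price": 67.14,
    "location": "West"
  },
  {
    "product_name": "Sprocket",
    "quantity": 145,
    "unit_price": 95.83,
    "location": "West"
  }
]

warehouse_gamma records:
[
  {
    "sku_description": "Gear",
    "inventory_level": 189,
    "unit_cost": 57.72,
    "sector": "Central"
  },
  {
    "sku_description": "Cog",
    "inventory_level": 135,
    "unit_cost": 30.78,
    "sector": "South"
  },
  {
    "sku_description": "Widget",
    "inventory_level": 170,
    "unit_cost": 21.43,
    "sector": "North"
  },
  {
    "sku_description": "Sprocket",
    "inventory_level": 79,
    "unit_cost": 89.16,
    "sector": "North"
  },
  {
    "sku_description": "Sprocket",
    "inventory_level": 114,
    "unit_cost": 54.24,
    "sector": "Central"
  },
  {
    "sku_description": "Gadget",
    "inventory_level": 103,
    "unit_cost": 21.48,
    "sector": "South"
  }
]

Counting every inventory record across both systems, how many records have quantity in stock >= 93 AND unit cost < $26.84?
3

Schema mappings:
- "quantity" (warehouse_alpha) = "inventory_level" (warehouse_gamma) = quantity
- "unit_price" (warehouse_alpha) = "unit_cost" (warehouse_gamma) = unit cost

Records meeting both conditions in warehouse_alpha: 1
Records meeting both conditions in warehouse_gamma: 2

Total: 1 + 2 = 3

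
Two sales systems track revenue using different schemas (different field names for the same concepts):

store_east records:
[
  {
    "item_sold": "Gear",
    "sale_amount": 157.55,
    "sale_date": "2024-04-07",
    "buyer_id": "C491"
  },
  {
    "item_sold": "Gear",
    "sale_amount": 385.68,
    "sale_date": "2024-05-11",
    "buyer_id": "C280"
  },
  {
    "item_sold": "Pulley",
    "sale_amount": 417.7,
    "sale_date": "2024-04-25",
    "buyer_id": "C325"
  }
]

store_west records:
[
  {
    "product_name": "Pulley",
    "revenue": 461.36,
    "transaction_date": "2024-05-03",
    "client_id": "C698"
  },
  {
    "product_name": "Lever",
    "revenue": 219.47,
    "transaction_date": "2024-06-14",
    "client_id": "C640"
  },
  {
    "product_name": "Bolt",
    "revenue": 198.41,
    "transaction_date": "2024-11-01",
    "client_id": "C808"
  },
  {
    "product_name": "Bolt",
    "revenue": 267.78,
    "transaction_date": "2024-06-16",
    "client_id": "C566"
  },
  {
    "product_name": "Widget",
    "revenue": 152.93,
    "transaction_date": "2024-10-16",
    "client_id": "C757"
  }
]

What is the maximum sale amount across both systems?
461.36

Reconcile: "sale_amount" (store_east) = "revenue" (store_west) = sale amount

Maximum in store_east: 417.7
Maximum in store_west: 461.36

Overall maximum: max(417.7, 461.36) = 461.36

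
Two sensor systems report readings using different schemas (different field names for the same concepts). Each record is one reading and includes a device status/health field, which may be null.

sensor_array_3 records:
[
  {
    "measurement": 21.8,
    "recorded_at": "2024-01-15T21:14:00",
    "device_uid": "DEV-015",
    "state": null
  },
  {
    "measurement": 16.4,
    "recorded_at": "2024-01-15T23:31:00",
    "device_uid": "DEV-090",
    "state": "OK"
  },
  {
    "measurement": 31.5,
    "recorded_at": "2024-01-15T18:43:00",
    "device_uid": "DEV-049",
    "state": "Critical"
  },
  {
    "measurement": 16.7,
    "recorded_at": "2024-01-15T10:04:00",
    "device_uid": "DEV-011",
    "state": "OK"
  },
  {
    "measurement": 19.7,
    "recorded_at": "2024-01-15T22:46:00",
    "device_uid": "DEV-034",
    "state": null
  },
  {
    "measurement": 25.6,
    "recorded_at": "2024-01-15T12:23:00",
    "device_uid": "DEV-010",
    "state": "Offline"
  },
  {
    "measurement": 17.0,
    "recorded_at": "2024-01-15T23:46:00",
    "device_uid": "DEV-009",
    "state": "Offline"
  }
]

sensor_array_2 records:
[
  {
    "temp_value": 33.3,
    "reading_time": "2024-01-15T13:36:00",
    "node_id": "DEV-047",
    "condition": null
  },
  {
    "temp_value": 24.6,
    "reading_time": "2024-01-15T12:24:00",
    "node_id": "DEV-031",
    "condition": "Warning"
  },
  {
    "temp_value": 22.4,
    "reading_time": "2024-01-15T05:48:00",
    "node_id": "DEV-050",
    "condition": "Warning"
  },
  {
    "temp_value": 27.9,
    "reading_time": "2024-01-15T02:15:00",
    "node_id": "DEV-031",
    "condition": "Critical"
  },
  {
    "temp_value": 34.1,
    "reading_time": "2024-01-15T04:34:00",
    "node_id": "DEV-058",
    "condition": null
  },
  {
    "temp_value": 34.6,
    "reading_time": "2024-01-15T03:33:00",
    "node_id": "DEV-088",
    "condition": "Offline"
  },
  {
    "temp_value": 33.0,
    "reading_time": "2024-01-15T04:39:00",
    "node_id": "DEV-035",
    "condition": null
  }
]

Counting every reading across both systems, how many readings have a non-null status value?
9

Schema mapping: "state" (sensor_array_3) = "condition" (sensor_array_2) = status

Non-null in sensor_array_3: 5
Non-null in sensor_array_2: 4

Total non-null: 5 + 4 = 9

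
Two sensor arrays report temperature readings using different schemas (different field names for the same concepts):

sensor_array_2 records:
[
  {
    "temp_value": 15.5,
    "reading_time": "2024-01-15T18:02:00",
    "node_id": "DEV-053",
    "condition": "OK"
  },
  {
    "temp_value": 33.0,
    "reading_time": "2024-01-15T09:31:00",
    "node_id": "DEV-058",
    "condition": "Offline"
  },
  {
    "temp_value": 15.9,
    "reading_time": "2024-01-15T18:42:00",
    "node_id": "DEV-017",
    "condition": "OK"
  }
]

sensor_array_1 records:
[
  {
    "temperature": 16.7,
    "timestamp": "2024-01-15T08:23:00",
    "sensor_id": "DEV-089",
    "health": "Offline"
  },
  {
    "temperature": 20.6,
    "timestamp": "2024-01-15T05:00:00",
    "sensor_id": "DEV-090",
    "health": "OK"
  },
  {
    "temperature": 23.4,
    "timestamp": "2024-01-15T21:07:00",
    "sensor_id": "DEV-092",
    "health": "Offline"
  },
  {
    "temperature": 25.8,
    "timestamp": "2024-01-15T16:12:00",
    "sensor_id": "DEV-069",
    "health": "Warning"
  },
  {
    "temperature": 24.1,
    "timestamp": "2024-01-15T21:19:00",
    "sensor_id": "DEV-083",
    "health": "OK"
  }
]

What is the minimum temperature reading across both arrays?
15.5

Schema mapping: "temp_value" (sensor_array_2) = "temperature" (sensor_array_1) = temperature reading

Minimum in sensor_array_2: 15.5
Minimum in sensor_array_1: 16.7

Overall minimum: min(15.5, 16.7) = 15.5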